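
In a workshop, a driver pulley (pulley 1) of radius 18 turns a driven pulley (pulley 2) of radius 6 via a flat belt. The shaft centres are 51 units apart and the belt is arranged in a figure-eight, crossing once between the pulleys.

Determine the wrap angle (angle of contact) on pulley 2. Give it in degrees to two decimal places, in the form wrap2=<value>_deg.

wrap2=236.14_deg

crossed belt: β = asin((r1+r2)/C) = asin(24/51) = 28.0725°
wrap1 = wrap2 = π + 2β = 236.1450°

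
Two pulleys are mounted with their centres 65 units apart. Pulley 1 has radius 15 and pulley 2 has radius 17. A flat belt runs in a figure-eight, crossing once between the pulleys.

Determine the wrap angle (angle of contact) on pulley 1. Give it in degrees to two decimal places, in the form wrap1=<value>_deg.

wrap1=238.98_deg

crossed belt: β = asin((r1+r2)/C) = asin(32/65) = 29.4924°
wrap1 = wrap2 = π + 2β = 238.9847°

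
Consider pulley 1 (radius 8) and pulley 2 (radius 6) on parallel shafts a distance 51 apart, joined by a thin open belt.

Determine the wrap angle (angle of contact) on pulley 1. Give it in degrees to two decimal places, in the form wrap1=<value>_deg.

wrap1=184.49_deg

open belt: β = asin((r2−r1)/C) = asin(-2/51) = -2.2475°
wrap1 = π − 2β = 184.4949°
wrap2 = π + 2β = 175.5051°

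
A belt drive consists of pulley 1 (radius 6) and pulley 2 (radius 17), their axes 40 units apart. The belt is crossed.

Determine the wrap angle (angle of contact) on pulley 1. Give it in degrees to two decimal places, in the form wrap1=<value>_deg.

crossed belt: β = asin((r1+r2)/C) = asin(23/40) = 35.0996°
wrap1 = wrap2 = π + 2β = 250.1993°

wrap1=250.20_deg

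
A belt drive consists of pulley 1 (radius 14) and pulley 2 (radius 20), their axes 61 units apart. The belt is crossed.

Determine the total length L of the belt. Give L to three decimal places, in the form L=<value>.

L=248.309

crossed belt: β = asin((r1+r2)/C) = asin(34/61) = 33.8746°
wrap1 = wrap2 = π + 2β = 247.7492°
tangent length = C·cosβ = 50.6458
L = (r1+r2)·wrap + 2·C·cosβ = 34·4.3240 + 2·50.6458 = 248.3090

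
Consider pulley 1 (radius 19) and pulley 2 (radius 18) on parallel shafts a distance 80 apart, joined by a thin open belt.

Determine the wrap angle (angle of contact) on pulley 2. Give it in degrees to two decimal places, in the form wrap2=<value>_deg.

open belt: β = asin((r2−r1)/C) = asin(-1/80) = -0.7162°
wrap1 = π − 2β = 181.4324°
wrap2 = π + 2β = 178.5676°

wrap2=178.57_deg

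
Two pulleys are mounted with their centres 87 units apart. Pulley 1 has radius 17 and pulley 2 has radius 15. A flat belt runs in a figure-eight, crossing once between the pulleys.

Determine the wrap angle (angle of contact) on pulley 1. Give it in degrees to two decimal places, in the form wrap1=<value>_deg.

wrap1=223.16_deg

crossed belt: β = asin((r1+r2)/C) = asin(32/87) = 21.5810°
wrap1 = wrap2 = π + 2β = 223.1620°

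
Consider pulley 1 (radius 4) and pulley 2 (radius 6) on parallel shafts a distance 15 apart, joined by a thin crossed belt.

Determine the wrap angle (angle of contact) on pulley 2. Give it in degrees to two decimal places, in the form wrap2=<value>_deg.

wrap2=263.62_deg

crossed belt: β = asin((r1+r2)/C) = asin(10/15) = 41.8103°
wrap1 = wrap2 = π + 2β = 263.6206°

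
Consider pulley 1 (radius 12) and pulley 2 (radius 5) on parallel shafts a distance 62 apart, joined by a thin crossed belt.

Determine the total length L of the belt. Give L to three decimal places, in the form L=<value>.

crossed belt: β = asin((r1+r2)/C) = asin(17/62) = 15.9140°
wrap1 = wrap2 = π + 2β = 211.8279°
tangent length = C·cosβ = 59.6238
L = (r1+r2)·wrap + 2·C·cosβ = 17·3.6971 + 2·59.6238 = 182.0983

L=182.098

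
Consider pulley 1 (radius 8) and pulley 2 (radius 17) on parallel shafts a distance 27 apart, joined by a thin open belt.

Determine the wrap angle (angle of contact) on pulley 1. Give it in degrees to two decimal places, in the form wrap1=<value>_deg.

wrap1=141.06_deg

open belt: β = asin((r2−r1)/C) = asin(9/27) = 19.4712°
wrap1 = π − 2β = 141.0576°
wrap2 = π + 2β = 218.9424°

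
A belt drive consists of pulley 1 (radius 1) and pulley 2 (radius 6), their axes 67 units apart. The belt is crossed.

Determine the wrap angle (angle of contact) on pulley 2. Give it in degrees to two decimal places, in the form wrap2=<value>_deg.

crossed belt: β = asin((r1+r2)/C) = asin(7/67) = 5.9971°
wrap1 = wrap2 = π + 2β = 191.9941°

wrap2=191.99_deg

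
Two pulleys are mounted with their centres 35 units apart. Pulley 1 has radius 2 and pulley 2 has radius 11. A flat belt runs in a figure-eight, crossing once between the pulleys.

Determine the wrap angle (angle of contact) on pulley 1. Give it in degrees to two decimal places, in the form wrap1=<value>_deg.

wrap1=223.61_deg

crossed belt: β = asin((r1+r2)/C) = asin(13/35) = 21.8037°
wrap1 = wrap2 = π + 2β = 223.6075°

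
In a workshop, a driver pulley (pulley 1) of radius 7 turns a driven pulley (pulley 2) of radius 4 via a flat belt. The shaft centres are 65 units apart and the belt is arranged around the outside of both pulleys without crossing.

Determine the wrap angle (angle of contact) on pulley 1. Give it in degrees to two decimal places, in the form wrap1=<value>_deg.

open belt: β = asin((r2−r1)/C) = asin(-3/65) = -2.6454°
wrap1 = π − 2β = 185.2907°
wrap2 = π + 2β = 174.7093°

wrap1=185.29_deg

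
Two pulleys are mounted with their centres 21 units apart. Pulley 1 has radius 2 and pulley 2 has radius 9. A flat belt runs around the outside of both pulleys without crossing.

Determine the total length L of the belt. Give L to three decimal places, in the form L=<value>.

open belt: β = asin((r2−r1)/C) = asin(7/21) = 19.4712°
wrap1 = π − 2β = 141.0576°
wrap2 = π + 2β = 218.9424°
tangent length = C·cosβ = 19.7990
L = r1·wrap1 + r2·wrap2 + 2·C·cosβ = 2·2.4619 + 9·3.8213 + 2·19.7990 = 78.9132

L=78.913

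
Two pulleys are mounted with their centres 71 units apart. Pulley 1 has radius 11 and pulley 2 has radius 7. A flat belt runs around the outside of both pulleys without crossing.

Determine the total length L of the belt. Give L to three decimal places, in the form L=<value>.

open belt: β = asin((r2−r1)/C) = asin(-4/71) = -3.2296°
wrap1 = π − 2β = 186.4593°
wrap2 = π + 2β = 173.5407°
tangent length = C·cosβ = 70.8872
L = r1·wrap1 + r2·wrap2 + 2·C·cosβ = 11·3.2543 + 7·3.0289 + 2·70.8872 = 198.7741

L=198.774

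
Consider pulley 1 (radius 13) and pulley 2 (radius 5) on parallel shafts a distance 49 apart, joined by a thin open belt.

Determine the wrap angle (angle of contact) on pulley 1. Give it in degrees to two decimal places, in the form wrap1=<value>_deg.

open belt: β = asin((r2−r1)/C) = asin(-8/49) = -9.3965°
wrap1 = π − 2β = 198.7930°
wrap2 = π + 2β = 161.2070°

wrap1=198.79_deg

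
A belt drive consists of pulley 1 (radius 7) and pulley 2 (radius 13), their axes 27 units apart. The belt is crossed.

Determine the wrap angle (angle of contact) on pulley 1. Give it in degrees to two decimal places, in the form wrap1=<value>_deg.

wrap1=275.59_deg

crossed belt: β = asin((r1+r2)/C) = asin(20/27) = 47.7946°
wrap1 = wrap2 = π + 2β = 275.5891°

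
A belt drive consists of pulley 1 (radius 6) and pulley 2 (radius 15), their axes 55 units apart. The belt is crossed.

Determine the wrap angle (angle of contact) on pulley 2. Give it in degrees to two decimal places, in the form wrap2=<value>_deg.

crossed belt: β = asin((r1+r2)/C) = asin(21/55) = 22.4464°
wrap1 = wrap2 = π + 2β = 224.8927°

wrap2=224.89_deg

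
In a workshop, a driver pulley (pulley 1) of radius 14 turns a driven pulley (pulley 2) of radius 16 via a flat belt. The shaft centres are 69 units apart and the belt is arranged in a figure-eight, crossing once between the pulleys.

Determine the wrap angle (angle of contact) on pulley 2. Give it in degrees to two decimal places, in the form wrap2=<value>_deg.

crossed belt: β = asin((r1+r2)/C) = asin(30/69) = 25.7715°
wrap1 = wrap2 = π + 2β = 231.5429°

wrap2=231.54_deg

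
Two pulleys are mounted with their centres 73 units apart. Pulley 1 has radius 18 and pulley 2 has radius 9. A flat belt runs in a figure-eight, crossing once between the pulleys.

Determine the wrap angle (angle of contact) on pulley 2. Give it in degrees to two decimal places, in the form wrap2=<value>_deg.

crossed belt: β = asin((r1+r2)/C) = asin(27/73) = 21.7072°
wrap1 = wrap2 = π + 2β = 223.4143°

wrap2=223.41_deg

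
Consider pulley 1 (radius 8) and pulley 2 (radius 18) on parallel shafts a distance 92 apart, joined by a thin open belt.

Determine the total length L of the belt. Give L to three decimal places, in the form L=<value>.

L=266.769

open belt: β = asin((r2−r1)/C) = asin(10/92) = 6.2401°
wrap1 = π − 2β = 167.5197°
wrap2 = π + 2β = 192.4803°
tangent length = C·cosβ = 91.4549
L = r1·wrap1 + r2·wrap2 + 2·C·cosβ = 8·2.9238 + 18·3.3594 + 2·91.4549 = 266.7694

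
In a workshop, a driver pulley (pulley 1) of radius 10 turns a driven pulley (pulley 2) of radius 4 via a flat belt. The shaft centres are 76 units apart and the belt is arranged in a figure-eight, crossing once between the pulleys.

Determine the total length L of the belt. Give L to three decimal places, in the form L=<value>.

crossed belt: β = asin((r1+r2)/C) = asin(14/76) = 10.6151°
wrap1 = wrap2 = π + 2β = 201.2302°
tangent length = C·cosβ = 74.6994
L = (r1+r2)·wrap + 2·C·cosβ = 14·3.5121 + 2·74.6994 = 198.5686

L=198.569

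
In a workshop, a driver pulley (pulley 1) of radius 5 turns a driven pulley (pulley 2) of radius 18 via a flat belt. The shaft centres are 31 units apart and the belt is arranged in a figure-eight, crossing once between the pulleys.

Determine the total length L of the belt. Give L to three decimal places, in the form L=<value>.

crossed belt: β = asin((r1+r2)/C) = asin(23/31) = 47.8966°
wrap1 = wrap2 = π + 2β = 275.7931°
tangent length = C·cosβ = 20.7846
L = (r1+r2)·wrap + 2·C·cosβ = 23·4.8135 + 2·20.7846 = 152.2797

L=152.280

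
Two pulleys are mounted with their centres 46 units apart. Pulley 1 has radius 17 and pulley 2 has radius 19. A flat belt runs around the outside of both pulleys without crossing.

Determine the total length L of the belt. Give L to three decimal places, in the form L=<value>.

L=205.184

open belt: β = asin((r2−r1)/C) = asin(2/46) = 2.4919°
wrap1 = π − 2β = 175.0162°
wrap2 = π + 2β = 184.9838°
tangent length = C·cosβ = 45.9565
L = r1·wrap1 + r2·wrap2 + 2·C·cosβ = 17·3.0546 + 19·3.2286 + 2·45.9565 = 205.1843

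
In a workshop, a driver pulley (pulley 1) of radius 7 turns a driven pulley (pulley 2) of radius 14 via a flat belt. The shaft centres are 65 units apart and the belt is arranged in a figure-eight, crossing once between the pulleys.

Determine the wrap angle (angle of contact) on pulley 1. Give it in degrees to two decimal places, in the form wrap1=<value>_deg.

crossed belt: β = asin((r1+r2)/C) = asin(21/65) = 18.8491°
wrap1 = wrap2 = π + 2β = 217.6982°

wrap1=217.70_deg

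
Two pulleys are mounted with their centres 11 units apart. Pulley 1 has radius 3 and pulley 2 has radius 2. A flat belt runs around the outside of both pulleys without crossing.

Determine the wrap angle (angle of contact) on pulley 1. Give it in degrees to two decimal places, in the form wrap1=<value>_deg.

wrap1=190.43_deg

open belt: β = asin((r2−r1)/C) = asin(-1/11) = -5.2159°
wrap1 = π − 2β = 190.4318°
wrap2 = π + 2β = 169.5682°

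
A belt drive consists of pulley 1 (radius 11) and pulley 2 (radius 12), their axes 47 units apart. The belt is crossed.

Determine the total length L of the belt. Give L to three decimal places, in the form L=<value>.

crossed belt: β = asin((r1+r2)/C) = asin(23/47) = 29.2986°
wrap1 = wrap2 = π + 2β = 238.5973°
tangent length = C·cosβ = 40.9878
L = (r1+r2)·wrap + 2·C·cosβ = 23·4.1643 + 2·40.9878 = 177.7547

L=177.755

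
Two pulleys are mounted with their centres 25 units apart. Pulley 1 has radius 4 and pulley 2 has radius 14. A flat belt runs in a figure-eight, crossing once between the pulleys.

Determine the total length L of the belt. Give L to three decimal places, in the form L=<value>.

crossed belt: β = asin((r1+r2)/C) = asin(18/25) = 46.0545°
wrap1 = wrap2 = π + 2β = 272.1090°
tangent length = C·cosβ = 17.3494
L = (r1+r2)·wrap + 2·C·cosβ = 18·4.7492 + 2·17.3494 = 120.1843

L=120.184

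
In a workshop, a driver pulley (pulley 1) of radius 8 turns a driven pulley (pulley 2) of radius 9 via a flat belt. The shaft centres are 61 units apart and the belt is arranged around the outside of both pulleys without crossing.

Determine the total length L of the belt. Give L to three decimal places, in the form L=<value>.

L=175.423

open belt: β = asin((r2−r1)/C) = asin(1/61) = 0.9393°
wrap1 = π − 2β = 178.1214°
wrap2 = π + 2β = 181.8786°
tangent length = C·cosβ = 60.9918
L = r1·wrap1 + r2·wrap2 + 2·C·cosβ = 8·3.1088 + 9·3.1744 + 2·60.9918 = 175.4235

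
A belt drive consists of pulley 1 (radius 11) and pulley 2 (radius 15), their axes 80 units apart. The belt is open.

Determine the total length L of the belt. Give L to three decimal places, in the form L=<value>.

L=241.881

open belt: β = asin((r2−r1)/C) = asin(4/80) = 2.8660°
wrap1 = π − 2β = 174.2680°
wrap2 = π + 2β = 185.7320°
tangent length = C·cosβ = 79.8999
L = r1·wrap1 + r2·wrap2 + 2·C·cosβ = 11·3.0416 + 15·3.2416 + 2·79.8999 = 241.8815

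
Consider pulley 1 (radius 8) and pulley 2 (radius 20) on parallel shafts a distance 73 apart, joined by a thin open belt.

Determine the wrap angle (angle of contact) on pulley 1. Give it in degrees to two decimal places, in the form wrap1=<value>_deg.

open belt: β = asin((r2−r1)/C) = asin(12/73) = 9.4614°
wrap1 = π − 2β = 161.0771°
wrap2 = π + 2β = 198.9229°

wrap1=161.08_deg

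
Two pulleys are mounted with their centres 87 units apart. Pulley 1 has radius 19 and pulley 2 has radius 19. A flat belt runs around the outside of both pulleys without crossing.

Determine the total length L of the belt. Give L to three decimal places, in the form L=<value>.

L=293.381

open belt: β = asin((r2−r1)/C) = asin(0/87) = 0.0000°
wrap1 = π − 2β = 180.0000°
wrap2 = π + 2β = 180.0000°
tangent length = C·cosβ = 87.0000
L = r1·wrap1 + r2·wrap2 + 2·C·cosβ = 19·3.1416 + 19·3.1416 + 2·87.0000 = 293.3805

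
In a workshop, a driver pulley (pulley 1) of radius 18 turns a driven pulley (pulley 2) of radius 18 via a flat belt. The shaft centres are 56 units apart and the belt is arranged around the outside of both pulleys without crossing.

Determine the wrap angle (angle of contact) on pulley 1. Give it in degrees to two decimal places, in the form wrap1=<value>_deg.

open belt: β = asin((r2−r1)/C) = asin(0/56) = 0.0000°
wrap1 = π − 2β = 180.0000°
wrap2 = π + 2β = 180.0000°

wrap1=180.00_deg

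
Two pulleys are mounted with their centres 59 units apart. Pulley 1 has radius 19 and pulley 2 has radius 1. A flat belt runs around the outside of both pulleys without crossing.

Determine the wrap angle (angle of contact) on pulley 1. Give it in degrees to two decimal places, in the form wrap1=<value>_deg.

wrap1=215.53_deg

open belt: β = asin((r2−r1)/C) = asin(-18/59) = -17.7633°
wrap1 = π − 2β = 215.5265°
wrap2 = π + 2β = 144.4735°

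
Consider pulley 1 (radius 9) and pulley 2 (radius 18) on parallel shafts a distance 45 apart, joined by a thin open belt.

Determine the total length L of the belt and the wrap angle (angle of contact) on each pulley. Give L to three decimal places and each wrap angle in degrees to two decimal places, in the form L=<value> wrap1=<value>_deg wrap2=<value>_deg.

open belt: β = asin((r2−r1)/C) = asin(9/45) = 11.5370°
wrap1 = π − 2β = 156.9261°
wrap2 = π + 2β = 203.0739°
tangent length = C·cosβ = 44.0908
L = r1·wrap1 + r2·wrap2 + 2·C·cosβ = 9·2.7389 + 18·3.5443 + 2·44.0908 = 176.6291

L=176.629 wrap1=156.93_deg wrap2=203.07_deg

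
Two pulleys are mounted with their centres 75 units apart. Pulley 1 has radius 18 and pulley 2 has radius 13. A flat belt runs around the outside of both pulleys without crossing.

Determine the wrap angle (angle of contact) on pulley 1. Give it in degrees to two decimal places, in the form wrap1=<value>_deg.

wrap1=187.65_deg

open belt: β = asin((r2−r1)/C) = asin(-5/75) = -3.8226°
wrap1 = π − 2β = 187.6451°
wrap2 = π + 2β = 172.3549°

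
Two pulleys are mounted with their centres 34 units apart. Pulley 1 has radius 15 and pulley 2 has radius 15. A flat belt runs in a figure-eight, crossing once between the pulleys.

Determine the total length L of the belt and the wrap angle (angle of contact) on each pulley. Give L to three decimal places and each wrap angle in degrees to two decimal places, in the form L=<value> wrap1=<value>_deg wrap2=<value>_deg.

crossed belt: β = asin((r1+r2)/C) = asin(30/34) = 61.9275°
wrap1 = wrap2 = π + 2β = 303.8550°
tangent length = C·cosβ = 16.0000
L = (r1+r2)·wrap + 2·C·cosβ = 30·5.3033 + 2·16.0000 = 191.0981

L=191.098 wrap1=303.86_deg wrap2=303.86_deg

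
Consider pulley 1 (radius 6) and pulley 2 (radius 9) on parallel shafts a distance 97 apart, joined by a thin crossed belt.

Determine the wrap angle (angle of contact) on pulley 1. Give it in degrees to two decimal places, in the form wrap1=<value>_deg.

crossed belt: β = asin((r1+r2)/C) = asin(15/97) = 8.8959°
wrap1 = wrap2 = π + 2β = 197.7917°

wrap1=197.79_deg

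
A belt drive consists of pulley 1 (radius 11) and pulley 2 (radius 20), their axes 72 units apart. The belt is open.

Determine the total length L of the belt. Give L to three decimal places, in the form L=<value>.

L=242.516

open belt: β = asin((r2−r1)/C) = asin(9/72) = 7.1808°
wrap1 = π − 2β = 165.6385°
wrap2 = π + 2β = 194.3615°
tangent length = C·cosβ = 71.4353
L = r1·wrap1 + r2·wrap2 + 2·C·cosβ = 11·2.8909 + 20·3.3922 + 2·71.4353 = 242.5158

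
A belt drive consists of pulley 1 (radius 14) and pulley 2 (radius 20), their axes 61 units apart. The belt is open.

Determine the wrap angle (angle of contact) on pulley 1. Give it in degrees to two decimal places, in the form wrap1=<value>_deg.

wrap1=168.71_deg

open belt: β = asin((r2−r1)/C) = asin(6/61) = 5.6448°
wrap1 = π − 2β = 168.7104°
wrap2 = π + 2β = 191.2896°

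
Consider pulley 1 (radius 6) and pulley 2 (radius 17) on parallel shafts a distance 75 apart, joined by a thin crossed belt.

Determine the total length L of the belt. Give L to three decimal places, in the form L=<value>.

L=229.367

crossed belt: β = asin((r1+r2)/C) = asin(23/75) = 17.8585°
wrap1 = wrap2 = π + 2β = 215.7169°
tangent length = C·cosβ = 71.3863
L = (r1+r2)·wrap + 2·C·cosβ = 23·3.7650 + 2·71.3863 = 229.3669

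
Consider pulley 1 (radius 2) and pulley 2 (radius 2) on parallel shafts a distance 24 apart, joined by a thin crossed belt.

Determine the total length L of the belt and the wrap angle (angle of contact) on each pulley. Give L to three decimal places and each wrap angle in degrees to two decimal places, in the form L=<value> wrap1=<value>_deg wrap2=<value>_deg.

crossed belt: β = asin((r1+r2)/C) = asin(4/24) = 9.5941°
wrap1 = wrap2 = π + 2β = 199.1881°
tangent length = C·cosβ = 23.6643
L = (r1+r2)·wrap + 2·C·cosβ = 4·3.4765 + 2·23.6643 = 61.2346

L=61.235 wrap1=199.19_deg wrap2=199.19_deg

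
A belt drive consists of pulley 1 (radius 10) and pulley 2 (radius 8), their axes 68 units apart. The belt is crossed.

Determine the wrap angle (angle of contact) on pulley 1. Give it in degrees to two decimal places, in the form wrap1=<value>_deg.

wrap1=210.70_deg

crossed belt: β = asin((r1+r2)/C) = asin(18/68) = 15.3495°
wrap1 = wrap2 = π + 2β = 210.6990°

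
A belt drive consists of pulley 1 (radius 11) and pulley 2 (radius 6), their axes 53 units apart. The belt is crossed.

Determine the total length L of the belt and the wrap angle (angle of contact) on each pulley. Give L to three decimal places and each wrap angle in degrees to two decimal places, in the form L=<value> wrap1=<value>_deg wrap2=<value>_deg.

crossed belt: β = asin((r1+r2)/C) = asin(17/53) = 18.7086°
wrap1 = wrap2 = π + 2β = 217.4171°
tangent length = C·cosβ = 50.1996
L = (r1+r2)·wrap + 2·C·cosβ = 17·3.7946 + 2·50.1996 = 164.9082

L=164.908 wrap1=217.42_deg wrap2=217.42_deg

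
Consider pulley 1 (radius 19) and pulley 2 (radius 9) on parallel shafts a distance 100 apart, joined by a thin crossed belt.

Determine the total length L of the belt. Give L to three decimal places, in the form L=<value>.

crossed belt: β = asin((r1+r2)/C) = asin(28/100) = 16.2602°
wrap1 = wrap2 = π + 2β = 212.5204°
tangent length = C·cosβ = 96.0000
L = (r1+r2)·wrap + 2·C·cosβ = 28·3.7092 + 2·96.0000 = 295.8571

L=295.857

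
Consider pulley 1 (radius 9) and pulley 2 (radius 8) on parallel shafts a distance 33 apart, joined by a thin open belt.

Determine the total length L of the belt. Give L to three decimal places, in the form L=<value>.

L=119.437

open belt: β = asin((r2−r1)/C) = asin(-1/33) = -1.7365°
wrap1 = π − 2β = 183.4730°
wrap2 = π + 2β = 176.5270°
tangent length = C·cosβ = 32.9848
L = r1·wrap1 + r2·wrap2 + 2·C·cosβ = 9·3.2022 + 8·3.0810 + 2·32.9848 = 119.4374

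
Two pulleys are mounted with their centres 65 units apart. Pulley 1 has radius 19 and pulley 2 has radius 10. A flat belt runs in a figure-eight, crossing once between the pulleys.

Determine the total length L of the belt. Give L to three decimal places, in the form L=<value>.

L=234.273

crossed belt: β = asin((r1+r2)/C) = asin(29/65) = 26.4972°
wrap1 = wrap2 = π + 2β = 232.9944°
tangent length = C·cosβ = 58.1722
L = (r1+r2)·wrap + 2·C·cosβ = 29·4.0665 + 2·58.1722 = 234.2734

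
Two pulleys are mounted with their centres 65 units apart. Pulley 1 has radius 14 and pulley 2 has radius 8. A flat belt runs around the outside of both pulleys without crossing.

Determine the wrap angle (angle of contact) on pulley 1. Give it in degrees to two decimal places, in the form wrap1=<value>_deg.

wrap1=190.59_deg

open belt: β = asin((r2−r1)/C) = asin(-6/65) = -5.2964°
wrap1 = π − 2β = 190.5928°
wrap2 = π + 2β = 169.4072°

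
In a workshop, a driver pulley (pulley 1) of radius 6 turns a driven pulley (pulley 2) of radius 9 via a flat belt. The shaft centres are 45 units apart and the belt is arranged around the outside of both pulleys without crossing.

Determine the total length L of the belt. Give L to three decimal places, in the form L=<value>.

open belt: β = asin((r2−r1)/C) = asin(3/45) = 3.8226°
wrap1 = π − 2β = 172.3549°
wrap2 = π + 2β = 187.6451°
tangent length = C·cosβ = 44.8999
L = r1·wrap1 + r2·wrap2 + 2·C·cosβ = 6·3.0082 + 9·3.2750 + 2·44.8999 = 137.3240

L=137.324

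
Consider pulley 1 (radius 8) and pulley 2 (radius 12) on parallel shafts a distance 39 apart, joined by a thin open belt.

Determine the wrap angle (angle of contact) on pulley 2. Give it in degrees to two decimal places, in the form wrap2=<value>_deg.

wrap2=191.77_deg

open belt: β = asin((r2−r1)/C) = asin(4/39) = 5.8868°
wrap1 = π − 2β = 168.2263°
wrap2 = π + 2β = 191.7737°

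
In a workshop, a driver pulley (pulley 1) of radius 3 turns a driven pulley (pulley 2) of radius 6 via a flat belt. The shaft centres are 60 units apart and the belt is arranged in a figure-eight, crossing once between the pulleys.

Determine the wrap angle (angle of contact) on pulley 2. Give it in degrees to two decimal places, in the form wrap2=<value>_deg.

wrap2=197.25_deg

crossed belt: β = asin((r1+r2)/C) = asin(9/60) = 8.6269°
wrap1 = wrap2 = π + 2β = 197.2539°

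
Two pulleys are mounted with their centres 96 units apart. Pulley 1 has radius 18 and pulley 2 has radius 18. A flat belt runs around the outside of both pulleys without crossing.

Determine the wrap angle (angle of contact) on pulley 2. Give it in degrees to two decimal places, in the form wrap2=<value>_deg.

wrap2=180.00_deg

open belt: β = asin((r2−r1)/C) = asin(0/96) = 0.0000°
wrap1 = π − 2β = 180.0000°
wrap2 = π + 2β = 180.0000°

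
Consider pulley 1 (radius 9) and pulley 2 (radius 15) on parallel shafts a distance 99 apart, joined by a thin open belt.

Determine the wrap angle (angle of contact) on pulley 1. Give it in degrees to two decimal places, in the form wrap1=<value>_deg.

open belt: β = asin((r2−r1)/C) = asin(6/99) = 3.4746°
wrap1 = π − 2β = 173.0508°
wrap2 = π + 2β = 186.9492°

wrap1=173.05_deg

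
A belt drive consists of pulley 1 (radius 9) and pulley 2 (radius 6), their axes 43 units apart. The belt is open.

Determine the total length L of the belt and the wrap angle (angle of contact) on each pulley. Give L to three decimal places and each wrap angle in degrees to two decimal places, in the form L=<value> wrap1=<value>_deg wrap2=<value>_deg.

open belt: β = asin((r2−r1)/C) = asin(-3/43) = -4.0006°
wrap1 = π − 2β = 188.0013°
wrap2 = π + 2β = 171.9987°
tangent length = C·cosβ = 42.8952
L = r1·wrap1 + r2·wrap2 + 2·C·cosβ = 9·3.2812 + 6·3.0019 + 2·42.8952 = 133.3333

L=133.333 wrap1=188.00_deg wrap2=172.00_deg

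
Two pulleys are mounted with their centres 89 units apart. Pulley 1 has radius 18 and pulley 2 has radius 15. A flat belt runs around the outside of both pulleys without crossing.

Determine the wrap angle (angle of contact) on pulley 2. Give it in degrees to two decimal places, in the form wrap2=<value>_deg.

wrap2=176.14_deg

open belt: β = asin((r2−r1)/C) = asin(-3/89) = -1.9317°
wrap1 = π − 2β = 183.8634°
wrap2 = π + 2β = 176.1366°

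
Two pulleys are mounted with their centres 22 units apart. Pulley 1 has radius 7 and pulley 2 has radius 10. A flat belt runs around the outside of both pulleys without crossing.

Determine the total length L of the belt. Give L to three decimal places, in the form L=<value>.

L=97.817

open belt: β = asin((r2−r1)/C) = asin(3/22) = 7.8375°
wrap1 = π − 2β = 164.3250°
wrap2 = π + 2β = 195.6750°
tangent length = C·cosβ = 21.7945
L = r1·wrap1 + r2·wrap2 + 2·C·cosβ = 7·2.8680 + 10·3.4152 + 2·21.7945 = 97.8168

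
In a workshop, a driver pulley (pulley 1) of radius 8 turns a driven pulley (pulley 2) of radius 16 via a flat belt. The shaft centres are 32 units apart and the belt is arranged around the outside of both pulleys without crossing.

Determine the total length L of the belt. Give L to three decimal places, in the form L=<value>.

L=141.409

open belt: β = asin((r2−r1)/C) = asin(8/32) = 14.4775°
wrap1 = π − 2β = 151.0450°
wrap2 = π + 2β = 208.9550°
tangent length = C·cosβ = 30.9839
L = r1·wrap1 + r2·wrap2 + 2·C·cosβ = 8·2.6362 + 16·3.6470 + 2·30.9839 = 141.4088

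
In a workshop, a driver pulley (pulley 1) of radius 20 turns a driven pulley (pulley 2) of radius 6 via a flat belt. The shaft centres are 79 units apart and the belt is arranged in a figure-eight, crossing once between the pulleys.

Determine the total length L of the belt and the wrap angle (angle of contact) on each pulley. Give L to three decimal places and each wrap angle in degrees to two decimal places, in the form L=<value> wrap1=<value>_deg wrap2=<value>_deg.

crossed belt: β = asin((r1+r2)/C) = asin(26/79) = 19.2150°
wrap1 = wrap2 = π + 2β = 218.4300°
tangent length = C·cosβ = 74.5989
L = (r1+r2)·wrap + 2·C·cosβ = 26·3.8123 + 2·74.5989 = 248.3182

L=248.318 wrap1=218.43_deg wrap2=218.43_deg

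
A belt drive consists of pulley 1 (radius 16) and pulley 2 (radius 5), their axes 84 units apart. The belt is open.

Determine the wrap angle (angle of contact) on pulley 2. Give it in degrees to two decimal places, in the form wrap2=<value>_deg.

open belt: β = asin((r2−r1)/C) = asin(-11/84) = -7.5246°
wrap1 = π − 2β = 195.0493°
wrap2 = π + 2β = 164.9507°

wrap2=164.95_deg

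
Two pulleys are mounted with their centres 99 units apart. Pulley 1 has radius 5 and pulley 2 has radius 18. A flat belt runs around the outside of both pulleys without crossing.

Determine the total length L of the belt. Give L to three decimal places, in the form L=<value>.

L=271.966

open belt: β = asin((r2−r1)/C) = asin(13/99) = 7.5455°
wrap1 = π − 2β = 164.9090°
wrap2 = π + 2β = 195.0910°
tangent length = C·cosβ = 98.1428
L = r1·wrap1 + r2·wrap2 + 2·C·cosβ = 5·2.8782 + 18·3.4050 + 2·98.1428 = 271.9662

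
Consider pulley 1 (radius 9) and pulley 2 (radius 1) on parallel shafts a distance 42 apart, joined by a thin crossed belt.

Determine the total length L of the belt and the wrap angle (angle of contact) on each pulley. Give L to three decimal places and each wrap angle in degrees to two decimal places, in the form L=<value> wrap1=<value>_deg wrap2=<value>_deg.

L=117.808 wrap1=207.55_deg wrap2=207.55_deg

crossed belt: β = asin((r1+r2)/C) = asin(10/42) = 13.7741°
wrap1 = wrap2 = π + 2β = 207.5483°
tangent length = C·cosβ = 40.7922
L = (r1+r2)·wrap + 2·C·cosβ = 10·3.6224 + 2·40.7922 = 117.8083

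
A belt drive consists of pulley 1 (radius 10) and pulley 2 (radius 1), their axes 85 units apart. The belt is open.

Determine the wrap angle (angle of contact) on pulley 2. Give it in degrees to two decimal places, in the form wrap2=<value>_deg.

open belt: β = asin((r2−r1)/C) = asin(-9/85) = -6.0780°
wrap1 = π − 2β = 192.1560°
wrap2 = π + 2β = 167.8440°

wrap2=167.84_deg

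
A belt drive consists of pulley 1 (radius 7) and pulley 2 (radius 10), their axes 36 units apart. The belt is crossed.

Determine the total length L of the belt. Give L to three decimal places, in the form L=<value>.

L=133.595

crossed belt: β = asin((r1+r2)/C) = asin(17/36) = 28.1786°
wrap1 = wrap2 = π + 2β = 236.3573°
tangent length = C·cosβ = 31.7333
L = (r1+r2)·wrap + 2·C·cosβ = 17·4.1252 + 2·31.7333 = 133.5951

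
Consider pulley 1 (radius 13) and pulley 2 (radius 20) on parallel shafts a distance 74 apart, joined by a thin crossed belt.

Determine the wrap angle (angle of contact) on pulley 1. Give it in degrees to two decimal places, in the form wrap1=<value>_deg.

crossed belt: β = asin((r1+r2)/C) = asin(33/74) = 26.4839°
wrap1 = wrap2 = π + 2β = 232.9678°

wrap1=232.97_deg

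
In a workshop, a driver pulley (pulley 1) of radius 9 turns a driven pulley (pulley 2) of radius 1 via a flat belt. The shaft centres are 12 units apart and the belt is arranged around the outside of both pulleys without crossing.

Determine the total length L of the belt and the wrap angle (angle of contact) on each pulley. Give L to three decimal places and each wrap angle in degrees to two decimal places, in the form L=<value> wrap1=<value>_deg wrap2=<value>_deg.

L=60.980 wrap1=263.62_deg wrap2=96.38_deg

open belt: β = asin((r2−r1)/C) = asin(-8/12) = -41.8103°
wrap1 = π − 2β = 263.6206°
wrap2 = π + 2β = 96.3794°
tangent length = C·cosβ = 8.9443
L = r1·wrap1 + r2·wrap2 + 2·C·cosβ = 9·4.6010 + 1·1.6821 + 2·8.9443 = 60.9801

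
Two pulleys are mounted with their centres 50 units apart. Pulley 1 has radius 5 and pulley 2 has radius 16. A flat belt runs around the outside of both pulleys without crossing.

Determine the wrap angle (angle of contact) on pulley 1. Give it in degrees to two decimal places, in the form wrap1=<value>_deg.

wrap1=154.58_deg

open belt: β = asin((r2−r1)/C) = asin(11/50) = 12.7090°
wrap1 = π − 2β = 154.5819°
wrap2 = π + 2β = 205.4181°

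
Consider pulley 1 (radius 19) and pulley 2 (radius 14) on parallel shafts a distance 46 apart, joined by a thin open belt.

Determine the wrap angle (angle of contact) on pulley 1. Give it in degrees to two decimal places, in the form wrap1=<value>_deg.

wrap1=192.48_deg

open belt: β = asin((r2−r1)/C) = asin(-5/46) = -6.2401°
wrap1 = π − 2β = 192.4803°
wrap2 = π + 2β = 167.5197°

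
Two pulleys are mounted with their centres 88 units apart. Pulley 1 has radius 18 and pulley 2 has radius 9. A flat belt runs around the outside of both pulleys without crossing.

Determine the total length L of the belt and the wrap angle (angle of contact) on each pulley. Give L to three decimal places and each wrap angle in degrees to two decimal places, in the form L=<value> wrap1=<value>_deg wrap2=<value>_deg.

open belt: β = asin((r2−r1)/C) = asin(-9/88) = -5.8701°
wrap1 = π − 2β = 191.7401°
wrap2 = π + 2β = 168.2599°
tangent length = C·cosβ = 87.5386
L = r1·wrap1 + r2·wrap2 + 2·C·cosβ = 18·3.3465 + 9·2.9367 + 2·87.5386 = 261.7443

L=261.744 wrap1=191.74_deg wrap2=168.26_deg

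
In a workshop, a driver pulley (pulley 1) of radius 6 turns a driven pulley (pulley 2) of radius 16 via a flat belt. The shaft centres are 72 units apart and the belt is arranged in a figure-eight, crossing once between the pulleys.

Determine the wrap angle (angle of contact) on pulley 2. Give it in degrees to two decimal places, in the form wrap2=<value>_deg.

crossed belt: β = asin((r1+r2)/C) = asin(22/72) = 17.7916°
wrap1 = wrap2 = π + 2β = 215.5832°

wrap2=215.58_deg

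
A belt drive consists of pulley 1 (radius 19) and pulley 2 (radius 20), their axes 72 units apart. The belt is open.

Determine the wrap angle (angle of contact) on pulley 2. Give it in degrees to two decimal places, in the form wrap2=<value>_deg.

wrap2=181.59_deg

open belt: β = asin((r2−r1)/C) = asin(1/72) = 0.7958°
wrap1 = π − 2β = 178.4084°
wrap2 = π + 2β = 181.5916°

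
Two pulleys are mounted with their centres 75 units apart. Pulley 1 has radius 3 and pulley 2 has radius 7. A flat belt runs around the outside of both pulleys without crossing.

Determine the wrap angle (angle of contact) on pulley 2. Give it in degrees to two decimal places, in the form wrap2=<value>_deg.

wrap2=186.11_deg

open belt: β = asin((r2−r1)/C) = asin(4/75) = 3.0572°
wrap1 = π − 2β = 173.8855°
wrap2 = π + 2β = 186.1145°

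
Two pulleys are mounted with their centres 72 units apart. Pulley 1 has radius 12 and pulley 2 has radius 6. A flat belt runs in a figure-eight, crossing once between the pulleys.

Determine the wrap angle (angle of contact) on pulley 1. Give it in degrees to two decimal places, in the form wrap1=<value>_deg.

wrap1=208.96_deg

crossed belt: β = asin((r1+r2)/C) = asin(18/72) = 14.4775°
wrap1 = wrap2 = π + 2β = 208.9550°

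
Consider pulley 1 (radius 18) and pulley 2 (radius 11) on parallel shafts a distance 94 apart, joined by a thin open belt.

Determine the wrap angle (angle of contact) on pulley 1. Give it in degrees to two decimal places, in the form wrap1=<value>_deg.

wrap1=188.54_deg

open belt: β = asin((r2−r1)/C) = asin(-7/94) = -4.2707°
wrap1 = π − 2β = 188.5413°
wrap2 = π + 2β = 171.4587°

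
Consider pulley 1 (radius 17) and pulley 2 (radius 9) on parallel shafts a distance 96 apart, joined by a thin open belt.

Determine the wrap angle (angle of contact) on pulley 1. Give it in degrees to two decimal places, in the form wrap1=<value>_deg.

open belt: β = asin((r2−r1)/C) = asin(-8/96) = -4.7802°
wrap1 = π − 2β = 189.5604°
wrap2 = π + 2β = 170.4396°

wrap1=189.56_deg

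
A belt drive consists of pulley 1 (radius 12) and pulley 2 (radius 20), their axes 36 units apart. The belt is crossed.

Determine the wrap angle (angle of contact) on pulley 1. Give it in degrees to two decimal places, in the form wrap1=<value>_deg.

crossed belt: β = asin((r1+r2)/C) = asin(32/36) = 62.7340°
wrap1 = wrap2 = π + 2β = 305.4679°

wrap1=305.47_deg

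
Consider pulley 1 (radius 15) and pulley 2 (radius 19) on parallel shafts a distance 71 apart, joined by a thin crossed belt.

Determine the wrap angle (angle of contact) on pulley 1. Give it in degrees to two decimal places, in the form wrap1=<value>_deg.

crossed belt: β = asin((r1+r2)/C) = asin(34/71) = 28.6118°
wrap1 = wrap2 = π + 2β = 237.2237°

wrap1=237.22_deg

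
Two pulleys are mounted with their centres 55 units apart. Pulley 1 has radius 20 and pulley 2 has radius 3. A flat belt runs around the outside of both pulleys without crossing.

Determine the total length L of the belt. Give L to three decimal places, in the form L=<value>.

L=187.554

open belt: β = asin((r2−r1)/C) = asin(-17/55) = -18.0045°
wrap1 = π − 2β = 216.0089°
wrap2 = π + 2β = 143.9911°
tangent length = C·cosβ = 52.3068
L = r1·wrap1 + r2·wrap2 + 2·C·cosβ = 20·3.7701 + 3·2.5131 + 2·52.3068 = 187.5543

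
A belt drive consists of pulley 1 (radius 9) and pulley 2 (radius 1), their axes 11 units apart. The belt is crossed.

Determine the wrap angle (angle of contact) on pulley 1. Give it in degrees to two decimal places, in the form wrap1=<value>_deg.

wrap1=310.76_deg

crossed belt: β = asin((r1+r2)/C) = asin(10/11) = 65.3800°
wrap1 = wrap2 = π + 2β = 310.7600°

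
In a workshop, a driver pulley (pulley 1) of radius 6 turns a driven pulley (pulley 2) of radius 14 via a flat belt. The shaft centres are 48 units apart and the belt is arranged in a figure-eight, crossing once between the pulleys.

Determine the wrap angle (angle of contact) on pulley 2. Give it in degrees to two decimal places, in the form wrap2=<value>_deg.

crossed belt: β = asin((r1+r2)/C) = asin(20/48) = 24.6243°
wrap1 = wrap2 = π + 2β = 229.2486°

wrap2=229.25_deg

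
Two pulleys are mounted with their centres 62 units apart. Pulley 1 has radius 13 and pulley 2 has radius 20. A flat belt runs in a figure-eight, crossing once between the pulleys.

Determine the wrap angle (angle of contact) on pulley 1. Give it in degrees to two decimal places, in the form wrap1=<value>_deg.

wrap1=244.32_deg

crossed belt: β = asin((r1+r2)/C) = asin(33/62) = 32.1582°
wrap1 = wrap2 = π + 2β = 244.3163°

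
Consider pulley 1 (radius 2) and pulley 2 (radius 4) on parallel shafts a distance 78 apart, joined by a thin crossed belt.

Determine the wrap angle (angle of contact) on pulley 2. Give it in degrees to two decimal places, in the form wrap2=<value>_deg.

wrap2=188.82_deg

crossed belt: β = asin((r1+r2)/C) = asin(6/78) = 4.4117°
wrap1 = wrap2 = π + 2β = 188.8235°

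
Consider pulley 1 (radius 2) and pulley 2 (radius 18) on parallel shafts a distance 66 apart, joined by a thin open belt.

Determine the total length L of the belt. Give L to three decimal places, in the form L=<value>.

L=198.730

open belt: β = asin((r2−r1)/C) = asin(16/66) = 14.0297°
wrap1 = π − 2β = 151.9407°
wrap2 = π + 2β = 208.0593°
tangent length = C·cosβ = 64.0312
L = r1·wrap1 + r2·wrap2 + 2·C·cosβ = 2·2.6519 + 18·3.6313 + 2·64.0312 = 198.7300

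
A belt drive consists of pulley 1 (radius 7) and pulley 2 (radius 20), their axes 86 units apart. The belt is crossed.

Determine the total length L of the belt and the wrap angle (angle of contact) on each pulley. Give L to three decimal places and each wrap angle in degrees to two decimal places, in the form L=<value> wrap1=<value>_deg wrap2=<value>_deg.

crossed belt: β = asin((r1+r2)/C) = asin(27/86) = 18.2976°
wrap1 = wrap2 = π + 2β = 216.5953°
tangent length = C·cosβ = 81.6517
L = (r1+r2)·wrap + 2·C·cosβ = 27·3.7803 + 2·81.6517 = 265.3715

L=265.372 wrap1=216.60_deg wrap2=216.60_deg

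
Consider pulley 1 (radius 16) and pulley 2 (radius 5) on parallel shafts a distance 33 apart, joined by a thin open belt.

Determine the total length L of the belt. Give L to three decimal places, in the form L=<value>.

open belt: β = asin((r2−r1)/C) = asin(-11/33) = -19.4712°
wrap1 = π − 2β = 218.9424°
wrap2 = π + 2β = 141.0576°
tangent length = C·cosβ = 31.1127
L = r1·wrap1 + r2·wrap2 + 2·C·cosβ = 16·3.8213 + 5·2.4619 + 2·31.1127 = 135.6753

L=135.675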